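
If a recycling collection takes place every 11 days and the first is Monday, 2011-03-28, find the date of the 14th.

2011-08-18

The 14th occurrence is 13 intervals after the first: 13 × 11 = 143 days after 2011-03-28.
March has 31 days — 3 days to the end of March leaves 140.
April has 30 days (110 left).
May has 31 days (79 left).
June has 30 days (49 left).
July has 31 days (18 left).
18 days into August → 2011-08-18.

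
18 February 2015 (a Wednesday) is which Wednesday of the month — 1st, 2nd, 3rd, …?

Day 18 falls in week ⌈18/7⌉ of the month.
Days 1–7 hold the 1st Wednesday, 8–14 the 2nd, 15–21 the 3rd, 22–28 the 4th, 29–31 the 5th.
18 is in the range for the 3rd.

3rd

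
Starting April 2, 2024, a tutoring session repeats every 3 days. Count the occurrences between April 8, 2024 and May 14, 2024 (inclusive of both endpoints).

Occurrences land 3·i days after April 2, 2024 for i = 0, 1, 2, …
April 8, 2024 is 6 days after the start; 6 ÷ 3 = 2 remainder 0. First occurrence in the window: #3 on April 8, 2024 (2×3 = 6 days in).
May 14, 2024 is 42 days after the start; 42 ÷ 3 = 14 remainder 0. Last occurrence in the window: #15 on May 14, 2024.
Occurrences #3 through #15: 13 in total.

13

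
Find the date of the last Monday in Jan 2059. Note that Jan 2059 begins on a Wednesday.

Jan 2059 begins on a Wednesday, so the first Monday is Jan 6 (5 days later).
Jan 2059 has 31 days. Adding weeks: 6, 13, 20, 27 — the last one ≤ 31 is the 27th.

Jan 27, 2059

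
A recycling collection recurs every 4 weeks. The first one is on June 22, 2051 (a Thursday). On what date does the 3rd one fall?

August 17, 2051

The 3rd occurrence is 2 intervals after the first: 2 × 28 = 56 days after June 22, 2051.
June has 30 days — 8 days to the end of June leaves 48.
July has 31 days (17 left).
17 days into August → August 17, 2051.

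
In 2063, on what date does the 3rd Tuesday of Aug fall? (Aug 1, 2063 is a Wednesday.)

Aug 2063 begins on a Wednesday, so the first Tuesday is Aug 7 (6 days later).
The 3rd Tuesday is 2 weeks later: 7 + 14 = 21.

Aug 21, 2063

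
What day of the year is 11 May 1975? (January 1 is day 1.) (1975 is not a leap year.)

131

Days in months before May: 31 + 28 + 31 + 30 = 120.
Plus 11 days into May → day 131.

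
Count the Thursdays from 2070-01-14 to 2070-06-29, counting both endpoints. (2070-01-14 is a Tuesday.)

2070-01-14 is a Tuesday; the first Thursday on or after it is 2070-01-16 (2 days later).
From 2070-01-16 to 2070-06-29: 15 + 28 + 31 + 30 + 31 + 29 = 164 days (rest of January, February, March, April, May, June).
164 ÷ 7 = 23 full weeks with remainder 3, so 23 more Thursdays after the first → 24.

24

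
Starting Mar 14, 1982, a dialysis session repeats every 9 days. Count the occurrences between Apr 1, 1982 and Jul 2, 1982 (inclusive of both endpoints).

Occurrences land 9·i days after Mar 14, 1982 for i = 0, 1, 2, …
Apr 1, 1982 is 18 days after the start; 18 ÷ 9 = 2 remainder 0. First occurrence in the window: #3 on Apr 1, 1982 (2×9 = 18 days in).
Jul 2, 1982 is 110 days after the start; 110 ÷ 9 = 12 remainder 2. Last occurrence in the window: #13 on Jun 30, 1982.
Occurrences #3 through #13: 11 in total.

11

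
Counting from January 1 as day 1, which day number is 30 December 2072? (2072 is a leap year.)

365

Days in months before December: 31 + 29 + 31 + 30 + 31 + 30 + 31 + 31 + 30 + 31 + 30 = 335.
Plus 30 days into December → day 365.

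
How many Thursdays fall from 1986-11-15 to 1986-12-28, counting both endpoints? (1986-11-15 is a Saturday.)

6

1986-11-15 is a Saturday; the first Thursday on or after it is 1986-11-20 (5 days later).
From 1986-11-20 to 1986-12-28: 10 + 28 = 38 days (rest of November, December).
38 ÷ 7 = 5 full weeks with remainder 3, so 5 more Thursdays after the first → 6.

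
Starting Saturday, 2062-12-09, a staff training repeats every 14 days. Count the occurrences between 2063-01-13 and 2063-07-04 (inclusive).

Occurrences land 14·i days after 2062-12-09 for i = 0, 1, 2, …
2063-01-13 is 35 days after the start; 35 ÷ 14 = 2 remainder 7; since the remainder is 7, round up to i = 3. First occurrence in the window: #4 on 2063-01-20 (3×14 = 42 days in).
2063-07-04 is 207 days after the start; 207 ÷ 14 = 14 remainder 11. Last occurrence in the window: #15 on 2063-06-23.
Occurrences #4 through #15: 12 in total.

12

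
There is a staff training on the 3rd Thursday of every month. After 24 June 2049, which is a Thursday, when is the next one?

15 July 2049

June 2049 starts on a Tuesday; its first Thursday is the 3rd, so the 3rd Thursday is the 17th — 17 June 2049.
That is not after 24 June 2049, so look at July 2049.
July 2049 starts on a Thursday; its first Thursday is the 1st, so the 3rd Thursday is the 15th — 15 July 2049.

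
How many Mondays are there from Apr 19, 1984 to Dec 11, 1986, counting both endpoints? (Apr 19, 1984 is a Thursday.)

138

Apr 19, 1984 is a Thursday; the first Monday on or after it is Apr 23, 1984 (4 days later).
From Apr 23, 1984 to Dec 11, 1986: 252 + 365 + 345 = 962 days (rest of 1984, 1985, to Dec 11, 1986 in 1986).
962 ÷ 7 = 137 full weeks with remainder 3, so 137 more Mondays after the first → 138.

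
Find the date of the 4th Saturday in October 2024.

October 2024 begins on a Tuesday, so the first Saturday is October 5 (4 days later).
The 4th Saturday is 3 weeks later: 5 + 21 = 26.

2024-10-26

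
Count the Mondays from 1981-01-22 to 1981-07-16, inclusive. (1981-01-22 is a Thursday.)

25

1981-01-22 is a Thursday; the first Monday on or after it is 1981-01-26 (4 days later).
From 1981-01-26 to 1981-07-16: 5 + 28 + 31 + 30 + 31 + 30 + 16 = 171 days (rest of January, February, March, April, May, June, July).
171 ÷ 7 = 24 full weeks with remainder 3, so 24 more Mondays after the first → 25.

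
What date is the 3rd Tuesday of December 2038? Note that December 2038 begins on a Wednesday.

21 December 2038

December 2038 begins on a Wednesday, so the first Tuesday is December 7 (6 days later).
The 3rd Tuesday is 2 weeks later: 7 + 14 = 21.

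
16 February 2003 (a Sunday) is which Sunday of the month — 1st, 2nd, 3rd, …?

Day 16 falls in week ⌈16/7⌉ of the month.
Days 1–7 hold the 1st Sunday, 8–14 the 2nd, 15–21 the 3rd, 22–28 the 4th, 29–31 the 5th.
16 is in the range for the 3rd.

3rd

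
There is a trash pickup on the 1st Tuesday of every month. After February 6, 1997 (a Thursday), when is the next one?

February 1997 starts on a Saturday, so its 1st Tuesday is February 4, 1997 (3 days in).
That is not after February 6, 1997, so look at March 1997.
March 1997 starts on a Saturday, so its 1st Tuesday is March 4, 1997 (3 days in).

March 4, 1997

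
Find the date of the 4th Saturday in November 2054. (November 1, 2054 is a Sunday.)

November 2054 begins on a Sunday, so the first Saturday is November 7 (6 days later).
The 4th Saturday is 3 weeks later: 7 + 21 = 28.

28 November 2054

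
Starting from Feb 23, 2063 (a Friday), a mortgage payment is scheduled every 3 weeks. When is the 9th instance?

The 9th occurrence is 8 intervals after the first: 8 × 21 = 168 days after Feb 23, 2063.
Feb has 28 days — 5 days to the end of Feb leaves 163.
Mar has 31 days (132 left).
Apr has 30 days (102 left).
May has 31 days (71 left).
Jun has 30 days (41 left).
Jul has 31 days (10 left).
10 days into Aug → Aug 10, 2063.

Aug 10, 2063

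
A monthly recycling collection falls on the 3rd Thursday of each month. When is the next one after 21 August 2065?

August 2065 starts on a Saturday; its first Thursday is the 6th, so the 3rd Thursday is the 20th — 20 August 2065.
That is not after 21 August 2065, so look at September 2065.
September 2065 starts on a Tuesday; its first Thursday is the 3rd, so the 3rd Thursday is the 17th — 17 September 2065.

17 September 2065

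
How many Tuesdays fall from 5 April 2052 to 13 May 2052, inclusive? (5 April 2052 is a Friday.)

5 April 2052 is a Friday; the first Tuesday on or after it is 9 April 2052 (4 days later).
From 9 April 2052 to 13 May 2052: 21 + 13 = 34 days (rest of April, May).
34 ÷ 7 = 4 full weeks with remainder 6, so 4 more Tuesdays after the first → 5.

5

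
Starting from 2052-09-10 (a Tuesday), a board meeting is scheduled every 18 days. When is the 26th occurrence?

The 26th occurrence is 25 intervals after the first: 25 × 18 = 450 days after 2052-09-10.
September has 30 days — 20 days to the end of September leaves 430.
From end of September to end of 2052 is 92 days (338 left).
January has 31 days (307 left).
February has 28 days (279 left).
March has 31 days (248 left).
April has 30 days (218 left).
May has 31 days (187 left).
June has 30 days (157 left).
July has 31 days (126 left).
August has 31 days (95 left).
September has 30 days (65 left).
October has 31 days (34 left).
November has 30 days (4 left).
4 days into December → 2053-12-04.

2053-12-04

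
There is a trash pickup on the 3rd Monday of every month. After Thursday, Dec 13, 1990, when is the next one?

Dec 1990 starts on a Saturday; its first Monday is the 3rd, so the 3rd Monday is the 17th — Dec 17, 1990.
Dec 17, 1990 is after Dec 13, 1990, so that is the next one.

Dec 17, 1990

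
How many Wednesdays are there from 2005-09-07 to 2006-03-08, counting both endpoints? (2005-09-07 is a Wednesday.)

2005-09-07 is a Wednesday; the first Wednesday on or after it is 2005-09-07.
From 2005-09-07 to 2006-03-08: 23 + 31 + 30 + 31 + 31 + 28 + 8 = 182 days (rest of September, October, November, December, January, February, March).
182 ÷ 7 = 26 full weeks with remainder 0, so 26 more Wednesdays after the first → 27.

27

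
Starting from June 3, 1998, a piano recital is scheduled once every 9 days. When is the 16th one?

The 16th occurrence is 15 intervals after the first: 15 × 9 = 135 days after June 3, 1998.
June has 30 days — 27 days to the end of June leaves 108.
July has 31 days (77 left).
August has 31 days (46 left).
September has 30 days (16 left).
16 days into October → October 16, 1998.

October 16, 1998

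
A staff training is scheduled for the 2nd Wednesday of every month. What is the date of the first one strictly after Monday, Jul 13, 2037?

Jul 2037 starts on a Wednesday; its first Wednesday is the 1st, so the 2nd Wednesday is the 8th — Jul 8, 2037.
That is not after Jul 13, 2037, so look at Aug 2037.
Aug 2037 starts on a Saturday; its first Wednesday is the 5th, so the 2nd Wednesday is the 12th — Aug 12, 2037.

Aug 12, 2037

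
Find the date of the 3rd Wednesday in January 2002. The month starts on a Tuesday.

January 2002 begins on a Tuesday, so the first Wednesday is January 2 (1 day later).
The 3rd Wednesday is 2 weeks later: 2 + 14 = 16.

16 January 2002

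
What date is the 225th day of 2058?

August 13, 2058

January has 31 days (225 − 31 = 194 remain).
February has 28 days (194 − 28 = 166 remain).
March has 31 days (166 − 31 = 135 remain).
April has 30 days (135 − 30 = 105 remain).
May has 31 days (105 − 31 = 74 remain).
June has 30 days (74 − 30 = 44 remain).
July has 31 days (44 − 31 = 13 remain).
13 into August → August 13.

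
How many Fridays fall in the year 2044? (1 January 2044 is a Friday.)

1 January 2044 is a Friday; the first Friday on or after it is 1 January 2044.
From 1 January 2044 to 31 December 2044: 30 + 29 + 31 + 30 + 31 + 30 + 31 + 31 + 30 + 31 + 30 + 31 = 365 days (rest of January, February, March, April, May, June, July, August, September, October, November, December).
365 ÷ 7 = 52 full weeks with remainder 1, so 52 more Fridays after the first → 53.

53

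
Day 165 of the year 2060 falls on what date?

Jun 13, 2060

Jan has 31 days (165 − 31 = 134 remain).
Feb has 29 days (134 − 29 = 105 remain).
Mar has 31 days (105 − 31 = 74 remain).
Apr has 30 days (74 − 30 = 44 remain).
May has 31 days (44 − 31 = 13 remain).
13 into Jun → Jun 13.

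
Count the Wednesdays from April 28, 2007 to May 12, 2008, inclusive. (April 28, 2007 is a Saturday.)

April 28, 2007 is a Saturday; the first Wednesday on or after it is May 2, 2007 (4 days later).
From May 2, 2007 to May 12, 2008: 243 + 133 = 376 days (rest of 2007, to May 12, 2008 in 2008).
376 ÷ 7 = 53 full weeks with remainder 5, so 53 more Wednesdays after the first → 54.

54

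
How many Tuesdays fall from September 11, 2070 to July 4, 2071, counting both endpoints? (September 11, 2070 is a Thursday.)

September 11, 2070 is a Thursday; the first Tuesday on or after it is September 16, 2070 (5 days later).
From September 16, 2070 to July 4, 2071: 14 + 31 + 30 + 31 + 31 + 28 + 31 + 30 + 31 + 30 + 4 = 291 days (rest of September, October, November, December, January, February, March, April, May, June, July).
291 ÷ 7 = 41 full weeks with remainder 4, so 41 more Tuesdays after the first → 42.

42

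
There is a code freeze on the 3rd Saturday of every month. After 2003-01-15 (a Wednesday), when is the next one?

2003-01-18

January 2003 starts on a Wednesday; its first Saturday is the 4th, so the 3rd Saturday is the 18th — 2003-01-18.
2003-01-18 is after 2003-01-15, so that is the next one.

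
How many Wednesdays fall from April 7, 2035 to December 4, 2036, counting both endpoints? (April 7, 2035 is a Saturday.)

87

April 7, 2035 is a Saturday; the first Wednesday on or after it is April 11, 2035 (4 days later).
From April 11, 2035 to December 4, 2036: 264 + 339 = 603 days (rest of 2035, to December 4, 2036 in 2036).
603 ÷ 7 = 86 full weeks with remainder 1, so 86 more Wednesdays after the first → 87.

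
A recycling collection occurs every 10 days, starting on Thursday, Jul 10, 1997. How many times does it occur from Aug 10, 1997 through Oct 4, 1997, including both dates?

5

Occurrences land 10·i days after Jul 10, 1997 for i = 0, 1, 2, …
Aug 10, 1997 is 31 days after the start; 31 ÷ 10 = 3 remainder 1; since the remainder is 1, round up to i = 4. First occurrence in the window: #5 on Aug 19, 1997 (4×10 = 40 days in).
Oct 4, 1997 is 86 days after the start; 86 ÷ 10 = 8 remainder 6. Last occurrence in the window: #9 on Sep 28, 1997.
Occurrences #5 through #9: 5 in total.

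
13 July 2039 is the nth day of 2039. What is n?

194

Days in months before July: 31 + 28 + 31 + 30 + 31 + 30 = 181.
Plus 13 days into July → day 194.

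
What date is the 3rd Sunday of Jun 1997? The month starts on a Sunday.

Jun 15, 1997

Jun 1997 begins on a Sunday, so the first Sunday is Jun 1.
The 3rd Sunday is 2 weeks later: 1 + 14 = 15.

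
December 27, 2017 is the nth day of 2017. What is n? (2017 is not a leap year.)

Days in months before December: 31 + 28 + 31 + 30 + 31 + 30 + 31 + 31 + 30 + 31 + 30 = 334.
Plus 27 days into December → day 361.

361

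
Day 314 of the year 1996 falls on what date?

Nov 9, 1996

Jan has 31 days (314 − 31 = 283 remain).
Feb has 29 days (283 − 29 = 254 remain).
Mar has 31 days (254 − 31 = 223 remain).
Apr has 30 days (223 − 30 = 193 remain).
May has 31 days (193 − 31 = 162 remain).
Jun has 30 days (162 − 30 = 132 remain).
Jul has 31 days (132 − 31 = 101 remain).
Aug has 31 days (101 − 31 = 70 remain).
Sep has 30 days (70 − 30 = 40 remain).
Oct has 31 days (40 − 31 = 9 remain).
9 into Nov → Nov 9.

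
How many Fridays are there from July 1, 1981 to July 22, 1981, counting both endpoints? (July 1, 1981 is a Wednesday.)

3

July 1, 1981 is a Wednesday; the first Friday on or after it is July 3, 1981 (2 days later).
From July 3, 1981 to July 22, 1981 is 22 − 3 = 19 days.
19 ÷ 7 = 2 full weeks with remainder 5, so 2 more Fridays after the first → 3.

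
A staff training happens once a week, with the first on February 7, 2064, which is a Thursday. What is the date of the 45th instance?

December 11, 2064

The 45th occurrence is 44 intervals after the first: 44 × 7 = 308 days after February 7, 2064.
February has 29 days — 22 days to the end of February leaves 286.
March has 31 days (255 left).
April has 30 days (225 left).
May has 31 days (194 left).
June has 30 days (164 left).
July has 31 days (133 left).
August has 31 days (102 left).
September has 30 days (72 left).
October has 31 days (41 left).
November has 30 days (11 left).
11 days into December → December 11, 2064.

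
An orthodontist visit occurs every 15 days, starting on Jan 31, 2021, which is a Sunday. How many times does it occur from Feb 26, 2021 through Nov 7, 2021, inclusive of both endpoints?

Occurrences land 15·i days after Jan 31, 2021 for i = 0, 1, 2, …
Feb 26, 2021 is 26 days after the start; 26 ÷ 15 = 1 remainder 11; since the remainder is 11, round up to i = 2. First occurrence in the window: #3 on Mar 2, 2021 (2×15 = 30 days in).
Nov 7, 2021 is 280 days after the start; 280 ÷ 15 = 18 remainder 10. Last occurrence in the window: #19 on Oct 28, 2021.
Occurrences #3 through #19: 17 in total.

17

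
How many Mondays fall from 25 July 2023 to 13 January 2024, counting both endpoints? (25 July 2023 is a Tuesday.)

24

25 July 2023 is a Tuesday; the first Monday on or after it is 31 July 2023 (6 days later).
From 31 July 2023 to 13 January 2024: 0 + 31 + 30 + 31 + 30 + 31 + 13 = 166 days (rest of July, August, September, October, November, December, January).
166 ÷ 7 = 23 full weeks with remainder 5, so 23 more Mondays after the first → 24.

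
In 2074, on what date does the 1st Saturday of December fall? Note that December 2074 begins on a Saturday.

December 2074 begins on a Saturday, so the first Saturday is December 1.

2074-12-01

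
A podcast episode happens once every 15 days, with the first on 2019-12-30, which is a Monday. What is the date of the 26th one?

2021-01-08

The 26th occurrence is 25 intervals after the first: 25 × 15 = 375 days after 2019-12-30.
December has 31 days — 1 day to the end of December leaves 374.
January has 31 days (343 left).
February has 29 days (314 left).
March has 31 days (283 left).
April has 30 days (253 left).
May has 31 days (222 left).
June has 30 days (192 left).
July has 31 days (161 left).
August has 31 days (130 left).
September has 30 days (100 left).
October has 31 days (69 left).
November has 30 days (39 left).
December has 31 days (8 left).
8 days into January → 2021-01-08.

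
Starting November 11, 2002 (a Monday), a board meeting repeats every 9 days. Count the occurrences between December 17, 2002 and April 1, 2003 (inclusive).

12

Occurrences land 9·i days after November 11, 2002 for i = 0, 1, 2, …
December 17, 2002 is 36 days after the start; 36 ÷ 9 = 4 remainder 0. First occurrence in the window: #5 on December 17, 2002 (4×9 = 36 days in).
April 1, 2003 is 141 days after the start; 141 ÷ 9 = 15 remainder 6. Last occurrence in the window: #16 on March 26, 2003.
Occurrences #5 through #16: 12 in total.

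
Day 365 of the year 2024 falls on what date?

Jan has 31 days (365 − 31 = 334 remain).
Feb has 29 days (334 − 29 = 305 remain).
Mar has 31 days (305 − 31 = 274 remain).
Apr has 30 days (274 − 30 = 244 remain).
May has 31 days (244 − 31 = 213 remain).
Jun has 30 days (213 − 30 = 183 remain).
Jul has 31 days (183 − 31 = 152 remain).
Aug has 31 days (152 − 31 = 121 remain).
Sep has 30 days (121 − 30 = 91 remain).
Oct has 31 days (91 − 31 = 60 remain).
Nov has 30 days (60 − 30 = 30 remain).
30 into Dec → Dec 30.

Dec 30, 2024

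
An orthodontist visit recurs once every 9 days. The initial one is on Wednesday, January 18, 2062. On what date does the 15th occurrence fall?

The 15th occurrence is 14 intervals after the first: 14 × 9 = 126 days after January 18, 2062.
January has 31 days — 13 days to the end of January leaves 113.
February has 28 days (85 left).
March has 31 days (54 left).
April has 30 days (24 left).
24 days into May → May 24, 2062.

May 24, 2062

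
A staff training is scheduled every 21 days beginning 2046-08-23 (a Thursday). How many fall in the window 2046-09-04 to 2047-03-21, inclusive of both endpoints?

10

Occurrences land 21·i days after 2046-08-23 for i = 0, 1, 2, …
2046-09-04 is 12 days after the start; 12 ÷ 21 = 0 remainder 12; since the remainder is 12, round up to i = 1. First occurrence in the window: #2 on 2046-09-13 (1×21 = 21 days in).
2047-03-21 is 210 days after the start; 210 ÷ 21 = 10 remainder 0. Last occurrence in the window: #11 on 2047-03-21.
Occurrences #2 through #11: 10 in total.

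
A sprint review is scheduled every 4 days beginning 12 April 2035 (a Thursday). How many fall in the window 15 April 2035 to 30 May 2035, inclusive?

12

Occurrences land 4·i days after 12 April 2035 for i = 0, 1, 2, …
15 April 2035 is 3 days after the start; 3 ÷ 4 = 0 remainder 3; since the remainder is 3, round up to i = 1. First occurrence in the window: #2 on 16 April 2035 (1×4 = 4 days in).
30 May 2035 is 48 days after the start; 48 ÷ 4 = 12 remainder 0. Last occurrence in the window: #13 on 30 May 2035.
Occurrences #2 through #13: 12 in total.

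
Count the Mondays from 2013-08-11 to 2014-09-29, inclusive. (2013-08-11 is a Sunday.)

60

2013-08-11 is a Sunday; the first Monday on or after it is 2013-08-12 (1 day later).
From 2013-08-12 to 2014-09-29: 141 + 272 = 413 days (rest of 2013, to 2014-09-29 in 2014).
413 ÷ 7 = 59 full weeks with remainder 0, so 59 more Mondays after the first → 60.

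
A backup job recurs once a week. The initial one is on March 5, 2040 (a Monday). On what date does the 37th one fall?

The 37th occurrence is 36 intervals after the first: 36 × 7 = 252 days after March 5, 2040.
March has 31 days — 26 days to the end of March leaves 226.
April has 30 days (196 left).
May has 31 days (165 left).
June has 30 days (135 left).
July has 31 days (104 left).
August has 31 days (73 left).
September has 30 days (43 left).
October has 31 days (12 left).
12 days into November → November 12, 2040.

November 12, 2040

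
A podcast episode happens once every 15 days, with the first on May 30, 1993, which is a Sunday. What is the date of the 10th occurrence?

The 10th occurrence is 9 intervals after the first: 9 × 15 = 135 days after May 30, 1993.
May has 31 days — 1 day to the end of May leaves 134.
Jun has 30 days (104 left).
Jul has 31 days (73 left).
Aug has 31 days (42 left).
Sep has 30 days (12 left).
12 days into Oct → Oct 12, 1993.

Oct 12, 1993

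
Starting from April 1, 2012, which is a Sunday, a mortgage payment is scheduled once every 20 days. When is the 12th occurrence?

The 12th occurrence is 11 intervals after the first: 11 × 20 = 220 days after April 1, 2012.
April has 30 days — 29 days to the end of April leaves 191.
May has 31 days (160 left).
June has 30 days (130 left).
July has 31 days (99 left).
August has 31 days (68 left).
September has 30 days (38 left).
October has 31 days (7 left).
7 days into November → November 7, 2012.

November 7, 2012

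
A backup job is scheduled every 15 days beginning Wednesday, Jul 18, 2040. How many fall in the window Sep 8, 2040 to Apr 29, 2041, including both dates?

16

Occurrences land 15·i days after Jul 18, 2040 for i = 0, 1, 2, …
Sep 8, 2040 is 52 days after the start; 52 ÷ 15 = 3 remainder 7; since the remainder is 7, round up to i = 4. First occurrence in the window: #5 on Sep 16, 2040 (4×15 = 60 days in).
Apr 29, 2041 is 285 days after the start; 285 ÷ 15 = 19 remainder 0. Last occurrence in the window: #20 on Apr 29, 2041.
Occurrences #5 through #20: 16 in total.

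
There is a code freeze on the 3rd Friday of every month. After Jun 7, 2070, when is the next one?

Jun 20, 2070

Jun 2070 starts on a Sunday; its first Friday is the 6th, so the 3rd Friday is the 20th — Jun 20, 2070.
Jun 20, 2070 is after Jun 7, 2070, so that is the next one.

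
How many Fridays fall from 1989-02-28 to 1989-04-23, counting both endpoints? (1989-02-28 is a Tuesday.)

8

1989-02-28 is a Tuesday; the first Friday on or after it is 1989-03-03 (3 days later).
From 1989-03-03 to 1989-04-23: 28 + 23 = 51 days (rest of March, April).
51 ÷ 7 = 7 full weeks with remainder 2, so 7 more Fridays after the first → 8.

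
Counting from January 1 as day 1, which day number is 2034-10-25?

Days in months before October: 31 + 28 + 31 + 30 + 31 + 30 + 31 + 31 + 30 = 273.
Plus 25 days into October → day 298.

298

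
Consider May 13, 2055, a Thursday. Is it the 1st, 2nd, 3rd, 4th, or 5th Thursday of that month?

Day 13 falls in week ⌈13/7⌉ of the month.
Days 1–7 hold the 1st Thursday, 8–14 the 2nd, 15–21 the 3rd, 22–28 the 4th, 29–31 the 5th.
13 is in the range for the 2nd.

2nd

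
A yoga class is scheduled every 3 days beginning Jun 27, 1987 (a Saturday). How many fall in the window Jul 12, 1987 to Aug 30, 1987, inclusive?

17

Occurrences land 3·i days after Jun 27, 1987 for i = 0, 1, 2, …
Jul 12, 1987 is 15 days after the start; 15 ÷ 3 = 5 remainder 0. First occurrence in the window: #6 on Jul 12, 1987 (5×3 = 15 days in).
Aug 30, 1987 is 64 days after the start; 64 ÷ 3 = 21 remainder 1. Last occurrence in the window: #22 on Aug 29, 1987.
Occurrences #6 through #22: 17 in total.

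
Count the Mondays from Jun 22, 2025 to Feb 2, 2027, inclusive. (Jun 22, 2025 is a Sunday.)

85

Jun 22, 2025 is a Sunday; the first Monday on or after it is Jun 23, 2025 (1 day later).
From Jun 23, 2025 to Feb 2, 2027: 191 + 365 + 33 = 589 days (rest of 2025, 2026, to Feb 2, 2027 in 2027).
589 ÷ 7 = 84 full weeks with remainder 1, so 84 more Mondays after the first → 85.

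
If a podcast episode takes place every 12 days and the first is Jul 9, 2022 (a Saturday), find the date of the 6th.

The 6th occurrence is 5 intervals after the first: 5 × 12 = 60 days after Jul 9, 2022.
Jul has 31 days — 22 days to the end of Jul leaves 38.
Aug has 31 days (7 left).
7 days into Sep → Sep 7, 2022.

Sep 7, 2022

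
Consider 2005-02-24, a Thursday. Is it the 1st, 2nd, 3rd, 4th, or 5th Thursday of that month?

Day 24 falls in week ⌈24/7⌉ of the month.
Days 1–7 hold the 1st Thursday, 8–14 the 2nd, 15–21 the 3rd, 22–28 the 4th, 29–31 the 5th.
24 is in the range for the 4th.

4th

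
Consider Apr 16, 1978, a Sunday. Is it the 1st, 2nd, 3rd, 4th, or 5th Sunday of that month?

Day 16 falls in week ⌈16/7⌉ of the month.
Days 1–7 hold the 1st Sunday, 8–14 the 2nd, 15–21 the 3rd, 22–28 the 4th, 29–31 the 5th.
16 is in the range for the 3rd.

3rd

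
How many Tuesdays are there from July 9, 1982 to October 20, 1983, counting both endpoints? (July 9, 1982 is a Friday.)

67

July 9, 1982 is a Friday; the first Tuesday on or after it is July 13, 1982 (4 days later).
From July 13, 1982 to October 20, 1983: 171 + 293 = 464 days (rest of 1982, to October 20, 1983 in 1983).
464 ÷ 7 = 66 full weeks with remainder 2, so 66 more Tuesdays after the first → 67.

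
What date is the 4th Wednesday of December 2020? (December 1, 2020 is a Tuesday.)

December 2020 begins on a Tuesday, so the first Wednesday is December 2 (1 day later).
The 4th Wednesday is 3 weeks later: 2 + 21 = 23.

2020-12-23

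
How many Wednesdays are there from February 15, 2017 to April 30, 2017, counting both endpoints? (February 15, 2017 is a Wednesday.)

11

February 15, 2017 is a Wednesday; the first Wednesday on or after it is February 15, 2017.
From February 15, 2017 to April 30, 2017: 13 + 31 + 30 = 74 days (rest of February, March, April).
74 ÷ 7 = 10 full weeks with remainder 4, so 10 more Wednesdays after the first → 11.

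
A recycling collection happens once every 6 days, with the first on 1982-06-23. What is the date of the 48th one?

1983-04-01

The 48th occurrence is 47 intervals after the first: 47 × 6 = 282 days after 1982-06-23.
June has 30 days — 7 days to the end of June leaves 275.
July has 31 days (244 left).
August has 31 days (213 left).
September has 30 days (183 left).
October has 31 days (152 left).
November has 30 days (122 left).
December has 31 days (91 left).
January has 31 days (60 left).
February has 28 days (32 left).
March has 31 days (1 left).
1 day into April → 1983-04-01.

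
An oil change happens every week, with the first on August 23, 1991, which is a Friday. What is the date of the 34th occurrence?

The 34th occurrence is 33 intervals after the first: 33 × 7 = 231 days after August 23, 1991.
August has 31 days — 8 days to the end of August leaves 223.
September has 30 days (193 left).
October has 31 days (162 left).
November has 30 days (132 left).
December has 31 days (101 left).
January has 31 days (70 left).
February has 29 days (41 left).
March has 31 days (10 left).
10 days into April → April 10, 1992.

April 10, 1992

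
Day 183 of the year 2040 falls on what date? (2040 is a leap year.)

1 July 2040

January has 31 days (183 − 31 = 152 remain).
February has 29 days (152 − 29 = 123 remain).
March has 31 days (123 − 31 = 92 remain).
April has 30 days (92 − 30 = 62 remain).
May has 31 days (62 − 31 = 31 remain).
June has 30 days (31 − 30 = 1 remain).
1 into July → July 1.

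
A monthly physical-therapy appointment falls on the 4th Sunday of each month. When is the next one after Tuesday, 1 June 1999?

27 June 1999

June 1999 starts on a Tuesday; its first Sunday is the 6th, so the 4th Sunday is the 27th — 27 June 1999.
27 June 1999 is after 1 June 1999, so that is the next one.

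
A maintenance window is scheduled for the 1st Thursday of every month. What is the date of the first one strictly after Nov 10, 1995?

Nov 1995 starts on a Wednesday, so its 1st Thursday is Nov 2, 1995 (1 day in).
That is not after Nov 10, 1995, so look at Dec 1995.
Dec 1995 starts on a Friday, so its 1st Thursday is Dec 7, 1995 (6 days in).

Dec 7, 1995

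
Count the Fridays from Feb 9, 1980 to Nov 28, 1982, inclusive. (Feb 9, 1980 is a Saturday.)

146

Feb 9, 1980 is a Saturday; the first Friday on or after it is Feb 15, 1980 (6 days later).
From Feb 15, 1980 to Nov 28, 1982: 320 + 365 + 332 = 1017 days (rest of 1980, 1981, to Nov 28, 1982 in 1982).
1017 ÷ 7 = 145 full weeks with remainder 2, so 145 more Fridays after the first → 146.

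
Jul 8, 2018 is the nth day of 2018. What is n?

Days in months before Jul: 31 + 28 + 31 + 30 + 31 + 30 = 181.
Plus 8 days into Jul → day 189.

189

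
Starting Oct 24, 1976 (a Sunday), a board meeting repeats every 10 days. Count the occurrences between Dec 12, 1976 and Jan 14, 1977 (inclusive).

Occurrences land 10·i days after Oct 24, 1976 for i = 0, 1, 2, …
Dec 12, 1976 is 49 days after the start; 49 ÷ 10 = 4 remainder 9; since the remainder is 9, round up to i = 5. First occurrence in the window: #6 on Dec 13, 1976 (5×10 = 50 days in).
Jan 14, 1977 is 82 days after the start; 82 ÷ 10 = 8 remainder 2. Last occurrence in the window: #9 on Jan 12, 1977.
Occurrences #6 through #9: 4 in total.

4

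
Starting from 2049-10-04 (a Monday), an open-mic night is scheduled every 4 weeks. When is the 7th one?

The 7th occurrence is 6 intervals after the first: 6 × 28 = 168 days after 2049-10-04.
October has 31 days — 27 days to the end of October leaves 141.
November has 30 days (111 left).
December has 31 days (80 left).
January has 31 days (49 left).
February has 28 days (21 left).
21 days into March → 2050-03-21.

2050-03-21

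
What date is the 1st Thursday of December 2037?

December 3, 2037

December 2037 begins on a Tuesday, so the first Thursday is December 3 (2 days later).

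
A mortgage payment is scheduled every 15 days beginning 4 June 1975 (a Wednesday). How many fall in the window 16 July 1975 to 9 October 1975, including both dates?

6

Occurrences land 15·i days after 4 June 1975 for i = 0, 1, 2, …
16 July 1975 is 42 days after the start; 42 ÷ 15 = 2 remainder 12; since the remainder is 12, round up to i = 3. First occurrence in the window: #4 on 19 July 1975 (3×15 = 45 days in).
9 October 1975 is 127 days after the start; 127 ÷ 15 = 8 remainder 7. Last occurrence in the window: #9 on 2 October 1975.
Occurrences #4 through #9: 6 in total.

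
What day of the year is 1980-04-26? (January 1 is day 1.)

117

Days in months before April: 31 + 29 + 31 = 91.
Plus 26 days into April → day 117.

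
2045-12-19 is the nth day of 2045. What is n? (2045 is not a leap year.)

353

Days in months before December: 31 + 28 + 31 + 30 + 31 + 30 + 31 + 31 + 30 + 31 + 30 = 334.
Plus 19 days into December → day 353.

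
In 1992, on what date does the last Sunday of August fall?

August 1992 begins on a Saturday, so the first Sunday is August 2 (1 day later).
August 1992 has 31 days. Adding weeks: 2, 9, 16, 23, 30 — the last one ≤ 31 is the 30th.

1992-08-30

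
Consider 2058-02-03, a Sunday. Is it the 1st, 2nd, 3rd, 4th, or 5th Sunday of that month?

1st

Day 3 falls in week ⌈3/7⌉ of the month.
Days 1–7 hold the 1st Sunday, 8–14 the 2nd, 15–21 the 3rd, 22–28 the 4th, 29–31 the 5th.
3 is in the range for the 1st.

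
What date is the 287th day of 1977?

October 14, 1977

January has 31 days (287 − 31 = 256 remain).
February has 28 days (256 − 28 = 228 remain).
March has 31 days (228 − 31 = 197 remain).
April has 30 days (197 − 30 = 167 remain).
May has 31 days (167 − 31 = 136 remain).
June has 30 days (136 − 30 = 106 remain).
July has 31 days (106 − 31 = 75 remain).
August has 31 days (75 − 31 = 44 remain).
September has 30 days (44 − 30 = 14 remain).
14 into October → October 14.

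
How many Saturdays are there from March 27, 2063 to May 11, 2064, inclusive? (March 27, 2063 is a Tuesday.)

March 27, 2063 is a Tuesday; the first Saturday on or after it is March 31, 2063 (4 days later).
From March 31, 2063 to May 11, 2064: 275 + 132 = 407 days (rest of 2063, to May 11, 2064 in 2064).
407 ÷ 7 = 58 full weeks with remainder 1, so 58 more Saturdays after the first → 59.

59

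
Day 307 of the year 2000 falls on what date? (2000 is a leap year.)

2000-11-02

January has 31 days (307 − 31 = 276 remain).
February has 29 days (276 − 29 = 247 remain).
March has 31 days (247 − 31 = 216 remain).
April has 30 days (216 − 30 = 186 remain).
May has 31 days (186 − 31 = 155 remain).
June has 30 days (155 − 30 = 125 remain).
July has 31 days (125 − 31 = 94 remain).
August has 31 days (94 − 31 = 63 remain).
September has 30 days (63 − 30 = 33 remain).
October has 31 days (33 − 31 = 2 remain).
2 into November → November 2.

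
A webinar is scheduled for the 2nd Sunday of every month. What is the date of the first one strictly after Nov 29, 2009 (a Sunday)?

Nov 2009 starts on a Sunday; its first Sunday is the 1st, so the 2nd Sunday is the 8th — Nov 8, 2009.
That is not after Nov 29, 2009, so look at Dec 2009.
Dec 2009 starts on a Tuesday; its first Sunday is the 6th, so the 2nd Sunday is the 13th — Dec 13, 2009.

Dec 13, 2009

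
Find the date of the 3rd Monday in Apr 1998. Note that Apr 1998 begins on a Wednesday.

Apr 20, 1998

Apr 1998 begins on a Wednesday, so the first Monday is Apr 6 (5 days later).
The 3rd Monday is 2 weeks later: 6 + 14 = 20.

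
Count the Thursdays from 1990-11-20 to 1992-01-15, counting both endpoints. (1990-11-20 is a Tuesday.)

1990-11-20 is a Tuesday; the first Thursday on or after it is 1990-11-22 (2 days later).
From 1990-11-22 to 1992-01-15: 39 + 365 + 15 = 419 days (rest of 1990, 1991, to 1992-01-15 in 1992).
419 ÷ 7 = 59 full weeks with remainder 6, so 59 more Thursdays after the first → 60.

60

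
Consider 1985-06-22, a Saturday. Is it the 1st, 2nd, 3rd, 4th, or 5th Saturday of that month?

Day 22 falls in week ⌈22/7⌉ of the month.
Days 1–7 hold the 1st Saturday, 8–14 the 2nd, 15–21 the 3rd, 22–28 the 4th, 29–31 the 5th.
22 is in the range for the 4th.

4th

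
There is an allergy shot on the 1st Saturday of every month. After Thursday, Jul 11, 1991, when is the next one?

Aug 3, 1991

Jul 1991 starts on a Monday, so its 1st Saturday is Jul 6, 1991 (5 days in).
That is not after Jul 11, 1991, so look at Aug 1991.
Aug 1991 starts on a Thursday, so its 1st Saturday is Aug 3, 1991 (2 days in).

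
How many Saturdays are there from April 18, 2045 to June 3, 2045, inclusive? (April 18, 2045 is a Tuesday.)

April 18, 2045 is a Tuesday; the first Saturday on or after it is April 22, 2045 (4 days later).
From April 22, 2045 to June 3, 2045: 8 + 31 + 3 = 42 days (rest of April, May, June).
42 ÷ 7 = 6 full weeks with remainder 0, so 6 more Saturdays after the first → 7.

7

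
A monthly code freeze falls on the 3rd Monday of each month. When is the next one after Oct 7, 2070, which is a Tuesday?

Oct 2070 starts on a Wednesday; its first Monday is the 6th, so the 3rd Monday is the 20th — Oct 20, 2070.
Oct 20, 2070 is after Oct 7, 2070, so that is the next one.

Oct 20, 2070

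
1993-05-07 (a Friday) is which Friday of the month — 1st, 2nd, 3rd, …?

1st

Day 7 falls in week ⌈7/7⌉ of the month.
Days 1–7 hold the 1st Friday, 8–14 the 2nd, 15–21 the 3rd, 22–28 the 4th, 29–31 the 5th.
7 is in the range for the 1st.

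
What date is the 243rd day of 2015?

January has 31 days (243 − 31 = 212 remain).
February has 28 days (212 − 28 = 184 remain).
March has 31 days (184 − 31 = 153 remain).
April has 30 days (153 − 30 = 123 remain).
May has 31 days (123 − 31 = 92 remain).
June has 30 days (92 − 30 = 62 remain).
July has 31 days (62 − 31 = 31 remain).
31 into August → August 31.

31 August 2015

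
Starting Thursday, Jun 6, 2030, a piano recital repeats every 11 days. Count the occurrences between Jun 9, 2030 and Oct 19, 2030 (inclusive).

Occurrences land 11·i days after Jun 6, 2030 for i = 0, 1, 2, …
Jun 9, 2030 is 3 days after the start; 3 ÷ 11 = 0 remainder 3; since the remainder is 3, round up to i = 1. First occurrence in the window: #2 on Jun 17, 2030 (1×11 = 11 days in).
Oct 19, 2030 is 135 days after the start; 135 ÷ 11 = 12 remainder 3. Last occurrence in the window: #13 on Oct 16, 2030.
Occurrences #2 through #13: 12 in total.

12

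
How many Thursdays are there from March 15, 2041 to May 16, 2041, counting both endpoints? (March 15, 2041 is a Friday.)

9

March 15, 2041 is a Friday; the first Thursday on or after it is March 21, 2041 (6 days later).
From March 21, 2041 to May 16, 2041: 10 + 30 + 16 = 56 days (rest of March, April, May).
56 ÷ 7 = 8 full weeks with remainder 0, so 8 more Thursdays after the first → 9.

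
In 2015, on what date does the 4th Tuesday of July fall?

July 2015 begins on a Wednesday, so the first Tuesday is July 7 (6 days later).
The 4th Tuesday is 3 weeks later: 7 + 21 = 28.

July 28, 2015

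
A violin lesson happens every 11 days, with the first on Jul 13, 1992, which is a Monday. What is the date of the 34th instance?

Jul 11, 1993

The 34th occurrence is 33 intervals after the first: 33 × 11 = 363 days after Jul 13, 1992.
Jul has 31 days — 18 days to the end of Jul leaves 345.
Aug has 31 days (314 left).
Sep has 30 days (284 left).
Oct has 31 days (253 left).
Nov has 30 days (223 left).
Dec has 31 days (192 left).
Jan has 31 days (161 left).
Feb has 28 days (133 left).
Mar has 31 days (102 left).
Apr has 30 days (72 left).
May has 31 days (41 left).
Jun has 30 days (11 left).
11 days into Jul → Jul 11, 1993.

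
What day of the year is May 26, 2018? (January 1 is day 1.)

Days in months before May: 31 + 28 + 31 + 30 = 120.
Plus 26 days into May → day 146.

146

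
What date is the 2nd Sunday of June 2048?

The first Sunday of June 2048 is June 7.
The 2nd Sunday is 1 weeks later: 7 + 7 = 14.

14 June 2048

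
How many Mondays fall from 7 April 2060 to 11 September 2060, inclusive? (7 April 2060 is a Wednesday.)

22

7 April 2060 is a Wednesday; the first Monday on or after it is 12 April 2060 (5 days later).
From 12 April 2060 to 11 September 2060: 18 + 31 + 30 + 31 + 31 + 11 = 152 days (rest of April, May, June, July, August, September).
152 ÷ 7 = 21 full weeks with remainder 5, so 21 more Mondays after the first → 22.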